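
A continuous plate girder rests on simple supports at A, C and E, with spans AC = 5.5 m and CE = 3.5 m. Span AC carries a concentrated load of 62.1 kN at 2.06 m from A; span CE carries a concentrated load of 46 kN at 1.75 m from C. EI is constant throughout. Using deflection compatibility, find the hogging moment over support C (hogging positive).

Release continuity at C by inserting a hinge; the redundant is the internal moment M_C. The primary structure is two simply-supported spans AC and CE.
Rotations at C on the released spans (each span's end-slope, ×1/EI):
  span AC: point load 62.1 at a = 2.06: Pab(L + a)/(6LEI) = 100.8/EI
  span CE: point load 46 at a = 1.75: Pab(L + b)/(6LEI) = 35.22/EI
  relative rotation θ_0 = (100.8 + 35.22)/EI = 136/EI
A unit hogging moment at C produces rotation L₁/(3EI) + L₂/(3EI) = 3/EI.
Compatibility: M_C·(L₁+L₂)/(3EI) = θ_0, giving M_C = 45.34 kN·m (hogging).

M_C = 45.34 kN·m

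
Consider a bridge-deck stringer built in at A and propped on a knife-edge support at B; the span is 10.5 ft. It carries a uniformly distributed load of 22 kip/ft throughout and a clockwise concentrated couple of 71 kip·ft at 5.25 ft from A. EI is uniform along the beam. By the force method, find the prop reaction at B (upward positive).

R_B = 94.23 kip

Release the roller at B. Primary structure: cantilever fixed at A.
Downward deflection at the released point B due to the loads:
  UDL 22: wL⁴/(8EI) = 33426/EI
  clockwise couple 71 at a = 5.25: M₀a(2L − a)/(2EI) = 2935/EI
  δ_0 = 36362/EI
Tip deflection under a unit load at B: L³/(3EI) = 385.9/EI.
The prop prevents deflection at B: R_B = δ_0/δ_{BB} = 36362/385.9 = 94.23 kip.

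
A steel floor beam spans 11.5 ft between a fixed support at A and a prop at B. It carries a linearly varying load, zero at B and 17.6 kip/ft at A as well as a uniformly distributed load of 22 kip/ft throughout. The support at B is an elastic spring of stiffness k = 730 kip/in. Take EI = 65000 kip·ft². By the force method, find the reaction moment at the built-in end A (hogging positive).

Release the roller at B. Primary structure: cantilever fixed at A.
Deflection at B on the released cantilever, summing each load's contribution:
  triangular load, peak 17.6 at the fixed end: w₀L⁴/(30EI) = 10261/EI
  UDL 22: wL⁴/(8EI) = 48098/EI
  δ_0 = 58359/EI
Tip deflection under a unit load at B: L³/(3EI) = 507/EI.
With EI = 65000 kip·ft²: δ_0 = 0.89782 ft and δ_{BB} = 0.007799 ft/kip.
Compatibility — the spring shortens by R_B/k under the reaction it provides: δ_0 − R_B·δ_{BB} = R_B/k. With 1/k = 1/(730×12) ft/kip = 0.000114 ft/kip, R_B = δ_0 / (δ_{BB} + 1/k) = 0.89782 / (0.007799 + 0.000114) = 113.5 kip.
Moment equilibrium about A: M_A = Σ(load moments about A) − R_B·L = 1843 − 113.5×11.5 = 538 kip·ft.

M_A = 538 kip·ft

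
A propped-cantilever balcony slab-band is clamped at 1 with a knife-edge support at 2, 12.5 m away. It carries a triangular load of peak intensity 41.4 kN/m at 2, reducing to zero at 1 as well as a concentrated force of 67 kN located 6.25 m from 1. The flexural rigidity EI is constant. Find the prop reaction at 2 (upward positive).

R_2 = 163.2 kN

Choose R_2 as the redundant. The primary structure is the cantilever fixed at 1.
Free-end deflection of the primary structure under the applied loading (downward +):
  triangular load, peak 41.4 at the free end: 11w₀L⁴/(120EI) = 92651/EI
  point load 67 at a = 6.25: Pa²(3L − a)/(6EI) = 13631/EI
  δ_0 = 106283/EI
Tip deflection under a unit load at 2: L³/(3EI) = 651/EI.
Compatibility at 2: δ_0 − R_2·δ_{22} = 0, so R_2 = 106283/651 = 163.2 kN.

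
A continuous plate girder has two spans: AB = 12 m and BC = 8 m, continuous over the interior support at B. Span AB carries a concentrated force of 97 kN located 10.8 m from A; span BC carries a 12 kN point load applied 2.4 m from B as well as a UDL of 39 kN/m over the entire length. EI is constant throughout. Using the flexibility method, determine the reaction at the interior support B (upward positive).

R_B = 291.6 kN

Insert a hinge at B; M_B is the redundant, and each span becomes simply supported.
Rotations at B on the released spans (each span's end-slope, ×1/EI):
  span AB: point load 97 at a = 10.8: Pab(L + a)/(6LEI) = 398.1/EI
  span BC: point load 12 at a = 2.4: Pab(L + b)/(6LEI) = 45.7/EI
  span BC: UDL 39: wL³/(24EI) = 832/EI
  relative rotation θ_0 = (398.1 + 877.7)/EI = 1276/EI
A unit hogging moment at B produces rotation L₁/(3EI) + L₂/(3EI) = 6.667/EI.
Slope continuity at B: θ_0 = M_B·6.667/EI, so M_B = 1276/6.667 = 191.4 kN·m (hogging).
Span AB, ΣM about A with M_B applied at B: R_B^{AB}·12 = 1048 + 191.4, so R_B^{AB} = 103.2 kN and R_A = 97 − 103.2 = -6.247 kN.
Span BC, ΣM about C: R_B^{BC}·8 = 1315 + 191.4, so R_B^{BC} = 188.3 kN and R_C = 324 − 188.3 = 135.7 kN.
R_B = 103.2 + 188.3 = 291.6 kN.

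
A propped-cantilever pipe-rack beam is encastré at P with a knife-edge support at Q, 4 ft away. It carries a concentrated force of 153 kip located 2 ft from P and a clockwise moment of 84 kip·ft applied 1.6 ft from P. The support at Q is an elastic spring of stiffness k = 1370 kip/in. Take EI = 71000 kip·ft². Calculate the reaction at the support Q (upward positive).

R_Q = 56.53 kip

Choose R_Q as the redundant. The primary structure is the cantilever fixed at P.
Primary-structure tip deflection at Q by superposition:
  point load 153 at a = 2: Pa²(3L − a)/(6EI) = 1020/EI
  clockwise couple 84 at a = 1.6: M₀a(2L − a)/(2EI) = 430.1/EI
  δ_0 = 1450/EI
Flexibility coefficient — unit upward force at Q: δ_{QQ} = L³/(3EI) = 21.33/EI.
With EI = 71000 kip·ft²: δ_0 = 0.020424 ft and δ_{QQ} = 0.0003 ft/kip.
Compatibility — the spring shortens by R_Q/k under the reaction it provides: δ_0 − R_Q·δ_{QQ} = R_Q/k. With 1/k = 1/(1370×12) ft/kip = 0.000061 ft/kip, R_Q = δ_0 / (δ_{QQ} + 1/k) = 0.020424 / (0.0003 + 0.000061) = 56.53 kip.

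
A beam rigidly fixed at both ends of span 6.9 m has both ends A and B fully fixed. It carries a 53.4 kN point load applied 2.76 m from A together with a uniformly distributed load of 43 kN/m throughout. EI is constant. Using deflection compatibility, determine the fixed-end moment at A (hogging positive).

Release both end moments; the primary structure is a simply-supported span AB with redundants M_A and M_B.
On the primary (simply-supported) span, the end slopes from the loading are:
  at A: point load 53.4 at a = 2.76: Pab(L + b)/(6LEI) = 162.7/EI
  at B: point load 53.4 at a = 2.76: Pab(L + a)/(6LEI) = 142.4/EI
  at A: UDL 43: wL³/(24EI) = 588.6/EI
  at B: UDL 43: wL³/(24EI) = 588.6/EI
  θ_A0 = 751.3/EI,  θ_B0 = 731/EI
Flexibility coefficients: a unit moment at one end gives L/(3EI) there and L/(6EI) at the far end, so f₁₁ = f₂₂ = 2.3/EI and f₁₂ = f₂₁ = 1.15/EI.
Compatibility — zero rotation at each built-in end:
  2.3 M_A + 1.15 M_B = 751.3
  1.15 M_A + 2.3 M_B = 731
Solving the pair gives M_A = 223.7 kN·m and M_B = 206 kN·m (hogging).

M_A = 223.7 kN·m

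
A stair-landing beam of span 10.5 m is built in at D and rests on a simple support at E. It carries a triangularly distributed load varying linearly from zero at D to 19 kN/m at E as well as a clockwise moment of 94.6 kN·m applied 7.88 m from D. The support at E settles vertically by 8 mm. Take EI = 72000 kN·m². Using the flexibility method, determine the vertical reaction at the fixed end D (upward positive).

R_D = 33.71 kN

Release the roller at E. Primary structure: cantilever fixed at D.
Deflection at E on the released cantilever, summing each load's contribution:
  triangular load, peak 19 at the free end: 11w₀L⁴/(120EI) = 21170/EI
  clockwise couple 94.6 at a = 7.88: M₀a(2L − a)/(2EI) = 4890/EI
  δ_0 = 26060/EI
Tip deflection under a unit load at E: L³/(3EI) = 385.9/EI.
With EI = 72000 kN·m²: δ_0 = 0.36195 m and δ_{EE} = 0.005359 m/kN.
Compatibility — the beam at E must follow the support down by 0.008 m: δ_0 − R_E·δ_{EE} = 0.008, so R_E = (0.36195 − 0.008)/0.005359 = 66.04 kN.
Vertical equilibrium: R_D = ΣP − R_E = 99.75 − 66.04 = 33.71 kN.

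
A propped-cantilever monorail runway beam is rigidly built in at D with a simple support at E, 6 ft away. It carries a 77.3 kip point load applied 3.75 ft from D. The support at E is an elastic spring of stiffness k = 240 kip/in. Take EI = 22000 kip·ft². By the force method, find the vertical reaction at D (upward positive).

R_D = 44.88 kip

Remove the prop at E; the released (primary) structure is a cantilever built in at D.
Downward deflection at the released point E due to the loads:
  point load 77.3 at a = 3.75: Pa²(3L − a)/(6EI) = 2582/EI
Flexibility coefficient — unit upward force at E: δ_{EE} = L³/(3EI) = 72/EI.
With EI = 22000 kip·ft²: δ_0 = 0.11735 ft and δ_{EE} = 0.003273 ft/kip.
Compatibility — the spring shortens by R_E/k under the reaction it provides: δ_0 − R_E·δ_{EE} = R_E/k. With 1/k = 1/(240×12) ft/kip = 0.000347 ft/kip, R_E = δ_0 / (δ_{EE} + 1/k) = 0.11735 / (0.003273 + 0.000347) = 32.42 kip.
Vertical equilibrium: R_D = ΣP − R_E = 77.3 − 32.42 = 44.88 kip.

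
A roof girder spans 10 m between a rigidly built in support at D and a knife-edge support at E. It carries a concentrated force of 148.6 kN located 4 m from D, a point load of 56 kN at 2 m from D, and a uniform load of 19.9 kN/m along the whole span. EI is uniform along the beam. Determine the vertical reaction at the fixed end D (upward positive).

Choose R_E as the redundant. The primary structure is the cantilever fixed at D.
Primary-structure tip deflection at E by superposition:
  point load 148.6 at a = 4: Pa²(3L − a)/(6EI) = 10303/EI
  point load 56 at a = 2: Pa²(3L − a)/(6EI) = 1045/EI
  UDL 19.9: wL⁴/(8EI) = 24875/EI
  δ_0 = 36223/EI
Tip deflection under a unit load at E: L³/(3EI) = 333.3/EI.
Compatibility at E: δ_0 − R_E·δ_{EE} = 0, so R_E = 36223/333.3 = 108.7 kN.
Vertical equilibrium: R_D = ΣP − R_E = 403.6 − 108.7 = 294.9 kN.

R_D = 294.9 kN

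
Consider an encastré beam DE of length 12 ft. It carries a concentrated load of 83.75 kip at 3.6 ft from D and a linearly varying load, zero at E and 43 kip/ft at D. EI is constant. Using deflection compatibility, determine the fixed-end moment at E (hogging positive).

M_E = 269.7 kip·ft

Release both end moments; the primary structure is a simply-supported span DE with redundants M_D and M_E.
On the primary (simply-supported) span, the end slopes from the loading are:
  at D: point load 83.75 at a = 3.6: Pab(L + b)/(6LEI) = 717.6/EI
  at E: point load 83.75 at a = 3.6: Pab(L + a)/(6LEI) = 548.7/EI
  at D: triangular load, peak 43: w₀L³/(45EI) = 1651/EI
  at E: triangular load, peak 43: 7w₀L³/(360EI) = 1445/EI
  θ_D0 = 2369/EI,  θ_E0 = 1994/EI
Flexibility coefficients: a unit moment at one end gives L/(3EI) there and L/(6EI) at the far end, so f₁₁ = f₂₂ = 4/EI and f₁₂ = f₂₁ = 2/EI.
Compatibility — zero rotation at each built-in end:
  4 M_D + 2 M_E = 2369
  2 M_D + 4 M_E = 1994
Solving the pair gives M_D = 457.3 kip·ft and M_E = 269.7 kip·ft (hogging).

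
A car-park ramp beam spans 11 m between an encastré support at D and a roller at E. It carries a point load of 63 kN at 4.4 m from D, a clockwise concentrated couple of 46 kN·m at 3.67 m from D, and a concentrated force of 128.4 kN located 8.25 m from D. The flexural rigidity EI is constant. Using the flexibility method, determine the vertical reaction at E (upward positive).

R_E = 97.84 kN

Remove the prop at E; the released (primary) structure is a cantilever built in at D.
Free-end deflection of the primary structure under the applied loading (downward +):
  point load 63 at a = 4.4: Pa²(3L − a)/(6EI) = 5814/EI
  clockwise couple 46 at a = 3.67: M₀a(2L − a)/(2EI) = 1547/EI
  point load 128.4 at a = 8.25: Pa²(3L − a)/(6EI) = 36049/EI
  δ_0 = 43410/EI
Tip deflection under a unit load at E: L³/(3EI) = 443.7/EI.
Compatibility at E: δ_0 − R_E·δ_{EE} = 0, so R_E = 43410/443.7 = 97.84 kN.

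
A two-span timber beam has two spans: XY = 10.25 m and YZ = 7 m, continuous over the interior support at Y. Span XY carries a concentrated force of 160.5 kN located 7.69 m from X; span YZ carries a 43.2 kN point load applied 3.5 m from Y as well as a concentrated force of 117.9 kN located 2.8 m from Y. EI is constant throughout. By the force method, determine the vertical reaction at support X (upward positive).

Take M_Y as the redundant. Released structure: two simple spans XY and YZ with a hinge at Y.
Rotations at Y on the released spans (each span's end-slope, ×1/EI):
  span XY: point load 160.5 at a = 7.69: Pab(L + a)/(6LEI) = 921.7/EI
  span YZ: point load 43.2 at a = 3.5: Pab(L + b)/(6LEI) = 132.3/EI
  span YZ: point load 117.9 at a = 2.8: Pab(L + b)/(6LEI) = 369.7/EI
  relative rotation θ_0 = (921.7 + 502)/EI = 1424/EI
A unit hogging moment at Y produces rotation L₁/(3EI) + L₂/(3EI) = 5.75/EI.
Slope continuity at Y: θ_0 = M_Y·5.75/EI, so M_Y = 1424/5.75 = 247.6 kN·m (hogging).
Span XY, ΣM about X with M_Y applied at Y: R_Y^{XY}·10.25 = 1234 + 247.6, so R_Y^{XY} = 144.6 kN and R_X = 160.5 − 144.6 = 15.93 kN.

R_X = 15.93 kN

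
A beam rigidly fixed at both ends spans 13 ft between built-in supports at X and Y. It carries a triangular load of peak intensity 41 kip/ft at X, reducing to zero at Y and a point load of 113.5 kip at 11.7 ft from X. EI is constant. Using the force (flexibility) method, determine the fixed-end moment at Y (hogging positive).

Release both end moments; the primary structure is a simply-supported span XY with redundants M_X and M_Y.
End rotations of the released simple span under the applied load (×1/EI):
  at X: triangular load, peak 41: w₀L³/(45EI) = 2002/EI
  at Y: triangular load, peak 41: 7w₀L³/(360EI) = 1751/EI
  at X: point load 113.5 at a = 11.7: Pab(L + b)/(6LEI) = 316.5/EI
  at Y: point load 113.5 at a = 11.7: Pab(L + a)/(6LEI) = 546.7/EI
  θ_X0 = 2318/EI,  θ_Y0 = 2298/EI
Flexibility coefficients: a unit moment at one end gives L/(3EI) there and L/(6EI) at the far end, so f₁₁ = f₂₂ = 4.333/EI and f₁₂ = f₂₁ = 2.167/EI.
Compatibility — zero rotation at each built-in end:
  4.333 M_X + 2.167 M_Y = 2318
  2.167 M_X + 4.333 M_Y = 2298
Solving the pair gives M_X = 359.7 kip·ft and M_Y = 350.5 kip·ft (hogging).

M_Y = 350.5 kip·ft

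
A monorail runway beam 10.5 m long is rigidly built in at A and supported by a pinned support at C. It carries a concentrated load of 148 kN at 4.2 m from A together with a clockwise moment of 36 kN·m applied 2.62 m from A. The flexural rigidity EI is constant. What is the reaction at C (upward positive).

R_C = 33.03 kN

Choose R_C as the redundant. The primary structure is the cantilever fixed at A.
Primary-structure tip deflection at C by superposition:
  point load 148 at a = 4.2: Pa²(3L − a)/(6EI) = 11879/EI
  clockwise couple 36 at a = 2.62: M₀a(2L − a)/(2EI) = 866.8/EI
  δ_0 = 12746/EI
Flexibility coefficient — unit upward force at C: δ_{CC} = L³/(3EI) = 385.9/EI.
The prop prevents deflection at C: R_C = δ_0/δ_{CC} = 12746/385.9 = 33.03 kN.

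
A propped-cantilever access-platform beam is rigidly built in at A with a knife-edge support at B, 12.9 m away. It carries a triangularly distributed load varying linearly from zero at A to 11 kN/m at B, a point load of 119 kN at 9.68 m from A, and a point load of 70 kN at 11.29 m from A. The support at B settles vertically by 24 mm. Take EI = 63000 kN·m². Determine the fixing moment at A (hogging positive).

Remove the prop at B; the released (primary) structure is a cantilever built in at A.
Deflection at B on the released cantilever, summing each load's contribution:
  triangular load, peak 11 at the free end: 11w₀L⁴/(120EI) = 27923/EI
  point load 119 at a = 9.68: Pa²(3L − a)/(6EI) = 53932/EI
  point load 70 at a = 11.29: Pa²(3L − a)/(6EI) = 40761/EI
  δ_0 = 122616/EI
Flexibility coefficient — unit upward force at B: δ_{BB} = L³/(3EI) = 715.6/EI.
With EI = 63000 kN·m²: δ_0 = 1.9463 m and δ_{BB} = 0.011358 m/kN.
Compatibility — the beam at B must follow the support down by 0.024 m: δ_0 − R_B·δ_{BB} = 0.024, so R_B = (1.9463 − 0.024)/0.011358 = 169.2 kN.
Moment equilibrium about A: M_A = Σ(load moments about A) − R_B·L = 2552 − 169.2×12.9 = 369.2 kN·m.

M_A = 369.2 kN·m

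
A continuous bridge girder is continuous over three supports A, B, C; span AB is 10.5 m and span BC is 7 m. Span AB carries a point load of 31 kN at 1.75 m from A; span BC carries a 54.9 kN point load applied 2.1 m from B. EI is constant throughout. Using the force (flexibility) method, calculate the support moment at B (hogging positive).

Insert a hinge at B; M_B is the redundant, and each span becomes simply supported.
End slopes at the hinge B, treating each span as simply supported:
  span AB: point load 31 at a = 1.75: Pab(L + a)/(6LEI) = 92.3/EI
  span BC: point load 54.9 at a = 2.1: Pab(L + b)/(6LEI) = 160.1/EI
  relative rotation θ_0 = (92.3 + 160.1)/EI = 252.4/EI
A unit hogging moment at B produces rotation L₁/(3EI) + L₂/(3EI) = 5.833/EI.
Compatibility: M_B·(L₁+L₂)/(3EI) = θ_0, giving M_B = 43.26 kN·m (hogging).

M_B = 43.26 kN·m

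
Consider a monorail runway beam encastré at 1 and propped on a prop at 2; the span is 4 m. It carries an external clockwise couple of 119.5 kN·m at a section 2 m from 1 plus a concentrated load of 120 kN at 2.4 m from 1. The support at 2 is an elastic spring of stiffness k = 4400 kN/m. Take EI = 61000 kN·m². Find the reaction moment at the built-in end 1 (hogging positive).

M_1 = 200.3 kN·m

Choose R_2 as the redundant. The primary structure is the cantilever fixed at 1.
Primary-structure tip deflection at 2 by superposition:
  clockwise couple 119.5 at a = 2: M₀a(2L − a)/(2EI) = 717/EI
  point load 120 at a = 2.4: Pa²(3L − a)/(6EI) = 1106/EI
  δ_0 = 1823/EI
Flexibility coefficient — unit upward force at 2: δ_{22} = L³/(3EI) = 21.33/EI.
With EI = 61000 kN·m²: δ_0 = 0.029884 m and δ_{22} = 0.00035 m/kN.
Compatibility — the spring shortens by R_2/k under the reaction it provides: δ_0 − R_2·δ_{22} = R_2/k. With 1/k = 0.000227 m/kN, R_2 = δ_0 / (δ_{22} + 1/k) = 0.029884 / (0.00035 + 0.000227) = 51.79 kN.
Moment equilibrium about 1: M_1 = Σ(load moments about 1) − R_2·L = 407.5 − 51.79×4 = 200.3 kN·m.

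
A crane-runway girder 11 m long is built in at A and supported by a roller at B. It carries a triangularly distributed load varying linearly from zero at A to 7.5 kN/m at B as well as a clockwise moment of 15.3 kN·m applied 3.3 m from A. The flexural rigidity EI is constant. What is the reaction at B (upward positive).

Release the roller at B. Primary structure: cantilever fixed at A.
Primary-structure tip deflection at B by superposition:
  triangular load, peak 7.5 at the free end: 11w₀L⁴/(120EI) = 10066/EI
  clockwise couple 15.3 at a = 3.3: M₀a(2L − a)/(2EI) = 472.1/EI
  δ_0 = 10538/EI
Tip deflection under a unit load at B: L³/(3EI) = 443.7/EI.
The prop prevents deflection at B: R_B = δ_0/δ_{BB} = 10538/443.7 = 23.75 kN.

R_B = 23.75 kN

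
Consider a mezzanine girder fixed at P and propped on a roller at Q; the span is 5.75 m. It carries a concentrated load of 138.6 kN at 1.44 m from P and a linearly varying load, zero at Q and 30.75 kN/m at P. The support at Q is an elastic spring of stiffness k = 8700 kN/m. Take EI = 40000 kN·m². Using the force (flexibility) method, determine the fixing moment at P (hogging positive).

M_P = 210.2 kN·m

Choose R_Q as the redundant. The primary structure is the cantilever fixed at P.
Primary-structure tip deflection at Q by superposition:
  point load 138.6 at a = 1.44: Pa²(3L − a)/(6EI) = 757.3/EI
  triangular load, peak 30.75 at the fixed end: w₀L⁴/(30EI) = 1120/EI
  δ_0 = 1878/EI
Flexibility coefficient — unit upward force at Q: δ_{QQ} = L³/(3EI) = 63.37/EI.
With EI = 40000 kN·m²: δ_0 = 0.046944 m and δ_{QQ} = 0.001584 m/kN.
Compatibility — the spring shortens by R_Q/k under the reaction it provides: δ_0 − R_Q·δ_{QQ} = R_Q/k. With 1/k = 0.000115 m/kN, R_Q = δ_0 / (δ_{QQ} + 1/k) = 0.046944 / (0.001584 + 0.000115) = 27.63 kN.
Moment equilibrium about P: M_P = Σ(load moments about P) − R_Q·L = 369 − 27.63×5.75 = 210.2 kN·m.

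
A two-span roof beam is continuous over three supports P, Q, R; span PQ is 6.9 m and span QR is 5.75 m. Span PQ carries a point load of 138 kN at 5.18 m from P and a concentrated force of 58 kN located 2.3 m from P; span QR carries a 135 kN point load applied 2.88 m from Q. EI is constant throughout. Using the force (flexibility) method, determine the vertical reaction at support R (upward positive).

R_R = 35.7 kN

Release continuity at Q by inserting a hinge; the redundant is the internal moment M_Q. The primary structure is two simply-supported spans PQ and QR.
Discontinuity in slope at Q on the released structure — sum the simple-span end rotations:
  span PQ: point load 138 at a = 5.18: Pab(L + a)/(6LEI) = 358.8/EI
  span PQ: point load 58 at a = 2.3: Pab(L + a)/(6LEI) = 136.4/EI
  span QR: point load 135 at a = 2.88: Pab(L + b)/(6LEI) = 278.8/EI
  relative rotation θ_0 = (495.1 + 278.8)/EI = 773.9/EI
A unit hogging moment at Q produces rotation L₁/(3EI) + L₂/(3EI) = 4.217/EI.
Compatibility: M_Q·(L₁+L₂)/(3EI) = θ_0, giving M_Q = 183.5 kN·m (hogging).
Span QR, ΣM about R: R_Q^{QR}·5.75 = 387.4 + 183.5, so R_Q^{QR} = 99.3 kN and R_R = 135 − 99.3 = 35.7 kN.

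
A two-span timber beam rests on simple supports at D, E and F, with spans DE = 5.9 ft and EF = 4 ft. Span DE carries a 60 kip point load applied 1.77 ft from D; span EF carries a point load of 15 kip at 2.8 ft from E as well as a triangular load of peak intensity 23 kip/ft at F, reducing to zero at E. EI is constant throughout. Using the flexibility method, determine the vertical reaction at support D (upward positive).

Release continuity at E by inserting a hinge; the redundant is the internal moment M_E. The primary structure is two simply-supported spans DE and EF.
End slopes at the hinge E, treating each span as simply supported:
  span DE: point load 60 at a = 1.77: Pab(L + a)/(6LEI) = 95.03/EI
  span EF: point load 15 at a = 2.8: Pab(L + b)/(6LEI) = 10.92/EI
  span EF: triangular load, peak 23: 7w₀L³/(360EI) = 28.62/EI
  relative rotation θ_0 = (95.03 + 39.54)/EI = 134.6/EI
A unit hogging moment at E produces rotation L₁/(3EI) + L₂/(3EI) = 3.3/EI.
Compatibility: M_E·(L₁+L₂)/(3EI) = θ_0, giving M_E = 40.78 kip·ft (hogging).
Span DE, ΣM about D with M_E applied at E: R_E^{DE}·5.9 = 106.2 + 40.78, so R_E^{DE} = 24.91 kip and R_D = 60 − 24.91 = 35.09 kip.

R_D = 35.09 kip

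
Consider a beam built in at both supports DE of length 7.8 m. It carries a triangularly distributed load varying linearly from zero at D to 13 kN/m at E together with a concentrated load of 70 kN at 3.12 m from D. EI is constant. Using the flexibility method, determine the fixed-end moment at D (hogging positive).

Take the two fixed-end moments M_D, M_E as redundants; the released structure is the simple span DE.
Simple-span end rotations at D and E under the given loads:
  at D: triangular load, peak 13: 7w₀L³/(360EI) = 120/EI
  at E: triangular load, peak 13: w₀L³/(45EI) = 137.1/EI
  at D: point load 70 at a = 3.12: Pab(L + b)/(6LEI) = 272.6/EI
  at E: point load 70 at a = 3.12: Pab(L + a)/(6LEI) = 238.5/EI
  θ_D0 = 392.5/EI,  θ_E0 = 375.6/EI
Flexibility coefficients: a unit moment at one end gives L/(3EI) there and L/(6EI) at the far end, so f₁₁ = f₂₂ = 2.6/EI and f₁₂ = f₂₁ = 1.3/EI.
Compatibility — zero rotation at each built-in end:
  2.6 M_D + 1.3 M_E = 392.5
  1.3 M_D + 2.6 M_E = 375.6
Solving the pair gives M_D = 105 kN·m and M_E = 91.96 kN·m (hogging).

M_D = 105 kN·m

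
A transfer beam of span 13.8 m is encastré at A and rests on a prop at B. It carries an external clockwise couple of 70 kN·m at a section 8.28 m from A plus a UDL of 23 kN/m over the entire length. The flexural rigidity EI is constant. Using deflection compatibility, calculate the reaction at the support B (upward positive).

R_B = 125.4 kN

Remove the prop at B; the released (primary) structure is a cantilever built in at A.
Downward deflection at the released point B due to the loads:
  clockwise couple 70 at a = 8.28: M₀a(2L − a)/(2EI) = 5599/EI
  UDL 23: wL⁴/(8EI) = 104269/EI
  δ_0 = 109868/EI
Flexibility coefficient — unit upward force at B: δ_{BB} = L³/(3EI) = 876/EI.
The prop prevents deflection at B: R_B = δ_0/δ_{BB} = 109868/876 = 125.4 kN.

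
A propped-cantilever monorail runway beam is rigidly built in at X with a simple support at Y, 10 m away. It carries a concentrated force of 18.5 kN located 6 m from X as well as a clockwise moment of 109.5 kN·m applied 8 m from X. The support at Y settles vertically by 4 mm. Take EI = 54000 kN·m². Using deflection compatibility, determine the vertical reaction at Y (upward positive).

R_Y = 23.11 kN

Take the reaction at Y as the redundant and release it; the primary structure is a cantilever fixed at X.
Downward deflection at the released point Y due to the loads:
  point load 18.5 at a = 6: Pa²(3L − a)/(6EI) = 2664/EI
  clockwise couple 109.5 at a = 8: M₀a(2L − a)/(2EI) = 5256/EI
  δ_0 = 7920/EI
Flexibility coefficient — unit upward force at Y: δ_{YY} = L³/(3EI) = 333.3/EI.
With EI = 54000 kN·m²: δ_0 = 0.14667 m and δ_{YY} = 0.006173 m/kN.
Compatibility — the beam at Y must follow the support down by 0.004 m: δ_0 − R_Y·δ_{YY} = 0.004, so R_Y = (0.14667 − 0.004)/0.006173 = 23.11 kN.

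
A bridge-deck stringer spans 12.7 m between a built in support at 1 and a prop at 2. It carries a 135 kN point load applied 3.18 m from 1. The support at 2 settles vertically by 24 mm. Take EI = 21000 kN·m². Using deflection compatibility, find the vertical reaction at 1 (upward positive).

R_1 = 124.1 kN

Choose R_2 as the redundant. The primary structure is the cantilever fixed at 1.
Free-end deflection of the primary structure under the applied loading (downward +):
  point load 135 at a = 3.18: Pa²(3L − a)/(6EI) = 7945/EI
Tip deflection under a unit load at 2: L³/(3EI) = 682.8/EI.
With EI = 21000 kN·m²: δ_0 = 0.37835 m and δ_{22} = 0.032514 m/kN.
Compatibility — the beam at 2 must follow the support down by 0.024 m: δ_0 − R_2·δ_{22} = 0.024, so R_2 = (0.37835 − 0.024)/0.032514 = 10.9 kN.
Vertical equilibrium: R_1 = ΣP − R_2 = 135 − 10.9 = 124.1 kN.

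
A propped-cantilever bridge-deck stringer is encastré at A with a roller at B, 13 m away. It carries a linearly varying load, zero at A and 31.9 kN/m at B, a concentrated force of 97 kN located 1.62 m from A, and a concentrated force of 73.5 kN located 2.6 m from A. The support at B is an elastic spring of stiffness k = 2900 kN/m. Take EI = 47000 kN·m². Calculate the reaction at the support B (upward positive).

Remove the prop at B; the released (primary) structure is a cantilever built in at A.
Deflection at B on the released cantilever, summing each load's contribution:
  triangular load, peak 31.9 at the free end: 11w₀L⁴/(120EI) = 83517/EI
  point load 97 at a = 1.62: Pa²(3L − a)/(6EI) = 1586/EI
  point load 73.5 at a = 2.6: Pa²(3L − a)/(6EI) = 3014/EI
  δ_0 = 88117/EI
Tip deflection under a unit load at B: L³/(3EI) = 732.3/EI.
With EI = 47000 kN·m²: δ_0 = 1.8748 m and δ_{BB} = 0.015582 m/kN.
Compatibility — the spring shortens by R_B/k under the reaction it provides: δ_0 − R_B·δ_{BB} = R_B/k. With 1/k = 0.000345 m/kN, R_B = δ_0 / (δ_{BB} + 1/k) = 1.8748 / (0.015582 + 0.000345) = 117.7 kN.

R_B = 117.7 kN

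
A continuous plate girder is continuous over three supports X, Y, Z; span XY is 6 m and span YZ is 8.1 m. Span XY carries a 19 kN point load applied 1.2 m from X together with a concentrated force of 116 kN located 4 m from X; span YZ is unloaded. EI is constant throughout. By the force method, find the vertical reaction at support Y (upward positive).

R_Y = 98.4 kN

Insert a hinge at Y; M_Y is the redundant, and each span becomes simply supported.
End slopes at the hinge Y, treating each span as simply supported:
  span XY: point load 19 at a = 1.2: Pab(L + a)/(6LEI) = 21.89/EI
  span XY: point load 116 at a = 4: Pab(L + a)/(6LEI) = 257.8/EI
  relative rotation θ_0 = (279.7 + 0)/EI = 279.7/EI
A unit hogging moment at Y produces rotation L₁/(3EI) + L₂/(3EI) = 4.7/EI.
Compatibility: M_Y·(L₁+L₂)/(3EI) = θ_0, giving M_Y = 59.5 kN·m (hogging).
Span XY, ΣM about X with M_Y applied at Y: R_Y^{XY}·6 = 486.8 + 59.5, so R_Y^{XY} = 91.05 kN and R_X = 135 − 91.05 = 43.95 kN.
Span YZ, ΣM about Z: R_Y^{YZ}·8.1 = 0 + 59.5, so R_Y^{YZ} = 7.346 kN and R_Z = 0 − 7.346 = -7.346 kN.
R_Y = 91.05 + 7.346 = 98.4 kN.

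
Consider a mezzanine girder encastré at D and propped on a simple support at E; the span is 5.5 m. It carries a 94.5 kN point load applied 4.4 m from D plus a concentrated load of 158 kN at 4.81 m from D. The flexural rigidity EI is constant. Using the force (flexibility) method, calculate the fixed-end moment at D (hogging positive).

Release the roller at E. Primary structure: cantilever fixed at D.
Deflection at E on the released cantilever, summing each load's contribution:
  point load 94.5 at a = 4.4: Pa²(3L − a)/(6EI) = 3690/EI
  point load 158 at a = 4.81: Pa²(3L − a)/(6EI) = 7122/EI
  δ_0 = 10812/EI
Tip deflection under a unit load at E: L³/(3EI) = 55.46/EI.
The prop prevents deflection at E: R_E = δ_0/δ_{EE} = 10812/55.46 = 195 kN.
Moment equilibrium about D: M_D = Σ(load moments about D) − R_E·L = 1176 − 195×5.5 = 103.5 kN·m.

M_D = 103.5 kN·m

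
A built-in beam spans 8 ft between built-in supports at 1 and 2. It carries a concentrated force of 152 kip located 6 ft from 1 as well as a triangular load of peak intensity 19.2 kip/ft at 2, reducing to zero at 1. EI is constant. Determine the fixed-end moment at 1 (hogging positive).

M_1 = 97.96 kip·ft

Release both end moments; the primary structure is a simply-supported span 12 with redundants M_1 and M_2.
Simple-span end rotations at 1 and 2 under the given loads:
  at 1: point load 152 at a = 6: Pab(L + b)/(6LEI) = 380/EI
  at 2: point load 152 at a = 6: Pab(L + a)/(6LEI) = 532/EI
  at 1: triangular load, peak 19.2: 7w₀L³/(360EI) = 191.1/EI
  at 2: triangular load, peak 19.2: w₀L³/(45EI) = 218.5/EI
  θ_10 = 571.1/EI,  θ_20 = 750.5/EI
Flexibility coefficients: a unit moment at one end gives L/(3EI) there and L/(6EI) at the far end, so f₁₁ = f₂₂ = 2.667/EI and f₁₂ = f₂₁ = 1.333/EI.
Compatibility — zero rotation at each built-in end:
  2.667 M_1 + 1.333 M_2 = 571.1
  1.333 M_1 + 2.667 M_2 = 750.5
Solving the pair gives M_1 = 97.96 kip·ft and M_2 = 232.4 kip·ft (hogging).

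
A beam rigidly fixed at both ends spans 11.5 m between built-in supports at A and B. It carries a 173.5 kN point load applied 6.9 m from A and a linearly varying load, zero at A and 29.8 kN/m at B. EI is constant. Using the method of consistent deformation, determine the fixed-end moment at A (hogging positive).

Take the two fixed-end moments M_A, M_B as redundants; the released structure is the simple span AB.
On the primary (simply-supported) span, the end slopes from the loading are:
  at A: point load 173.5 at a = 6.9: Pab(L + b)/(6LEI) = 1285/EI
  at B: point load 173.5 at a = 6.9: Pab(L + a)/(6LEI) = 1469/EI
  at A: triangular load, peak 29.8: 7w₀L³/(360EI) = 881.3/EI
  at B: triangular load, peak 29.8: w₀L³/(45EI) = 1007/EI
  θ_A0 = 2166/EI,  θ_B0 = 2476/EI
Flexibility coefficients: a unit moment at one end gives L/(3EI) there and L/(6EI) at the far end, so f₁₁ = f₂₂ = 3.833/EI and f₁₂ = f₂₁ = 1.917/EI.
Compatibility — zero rotation at each built-in end:
  3.833 M_A + 1.917 M_B = 2166
  1.917 M_A + 3.833 M_B = 2476
Solving the pair gives M_A = 322.9 kN·m and M_B = 484.4 kN·m (hogging).

M_A = 322.9 kN·m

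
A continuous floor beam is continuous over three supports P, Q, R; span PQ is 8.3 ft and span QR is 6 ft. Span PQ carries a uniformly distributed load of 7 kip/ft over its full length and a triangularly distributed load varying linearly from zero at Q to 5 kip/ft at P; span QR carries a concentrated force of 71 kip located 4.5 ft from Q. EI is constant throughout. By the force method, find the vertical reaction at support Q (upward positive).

R_Q = 73.13 kip

Take M_Q as the redundant. Released structure: two simple spans PQ and QR with a hinge at Q.
Rotations at Q on the released spans (each span's end-slope, ×1/EI):
  span PQ: UDL 7: wL³/(24EI) = 166.8/EI
  span PQ: triangular load, peak 5: 7w₀L³/(360EI) = 55.59/EI
  span QR: point load 71 at a = 4.5: Pab(L + b)/(6LEI) = 99.84/EI
  relative rotation θ_0 = (222.4 + 99.84)/EI = 322.2/EI
A unit hogging moment at Q produces rotation L₁/(3EI) + L₂/(3EI) = 4.767/EI.
Slope continuity at Q: θ_0 = M_Q·4.767/EI, so M_Q = 322.2/4.767 = 67.6 kip·ft (hogging).
Span PQ, ΣM about P with M_Q applied at Q: R_Q^{PQ}·8.3 = 298.5 + 67.6, so R_Q^{PQ} = 44.11 kip and R_P = 78.85 − 44.11 = 34.74 kip.
Span QR, ΣM about R: R_Q^{QR}·6 = 106.5 + 67.6, so R_Q^{QR} = 29.02 kip and R_R = 71 − 29.02 = 41.98 kip.
R_Q = 44.11 + 29.02 = 73.13 kip.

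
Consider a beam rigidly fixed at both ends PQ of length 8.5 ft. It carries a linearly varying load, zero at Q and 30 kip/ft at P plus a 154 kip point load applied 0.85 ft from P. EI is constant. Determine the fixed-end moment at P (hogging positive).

M_P = 214.4 kip·ft

Release both end moments; the primary structure is a simply-supported span PQ with redundants M_P and M_Q.
End rotations of the released simple span under the applied load (×1/EI):
  at P: triangular load, peak 30: w₀L³/(45EI) = 409.4/EI
  at Q: triangular load, peak 30: 7w₀L³/(360EI) = 358.2/EI
  at P: point load 154 at a = 0.85: Pab(L + b)/(6LEI) = 317.1/EI
  at Q: point load 154 at a = 0.85: Pab(L + a)/(6LEI) = 183.6/EI
  θ_P0 = 726.5/EI,  θ_Q0 = 541.8/EI
Flexibility coefficients: a unit moment at one end gives L/(3EI) there and L/(6EI) at the far end, so f₁₁ = f₂₂ = 2.833/EI and f₁₂ = f₂₁ = 1.417/EI.
Compatibility — zero rotation at each built-in end:
  2.833 M_P + 1.417 M_Q = 726.5
  1.417 M_P + 2.833 M_Q = 541.8
Solving the pair gives M_P = 214.4 kip·ft and M_Q = 84.03 kip·ft (hogging).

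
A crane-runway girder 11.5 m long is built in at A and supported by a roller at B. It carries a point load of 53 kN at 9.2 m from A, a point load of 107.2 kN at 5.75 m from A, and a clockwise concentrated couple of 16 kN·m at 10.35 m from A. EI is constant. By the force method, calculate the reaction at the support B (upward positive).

R_B = 72.88 kN

Remove the prop at B; the released (primary) structure is a cantilever built in at A.
Downward deflection at the released point B due to the loads:
  point load 53 at a = 9.2: Pa²(3L − a)/(6EI) = 18916/EI
  point load 107.2 at a = 5.75: Pa²(3L − a)/(6EI) = 16983/EI
  clockwise couple 16 at a = 10.35: M₀a(2L − a)/(2EI) = 1047/EI
  δ_0 = 36946/EI
Flexibility coefficient — unit upward force at B: δ_{BB} = L³/(3EI) = 507/EI.
The prop prevents deflection at B: R_B = δ_0/δ_{BB} = 36946/507 = 72.88 kN.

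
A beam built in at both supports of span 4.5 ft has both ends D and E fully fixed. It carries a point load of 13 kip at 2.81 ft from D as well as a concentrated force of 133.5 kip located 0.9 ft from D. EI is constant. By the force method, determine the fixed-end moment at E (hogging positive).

M_E = 27.79 kip·ft

Release both end moments; the primary structure is a simply-supported span DE with redundants M_D and M_E.
On the primary (simply-supported) span, the end slopes from the loading are:
  at D: point load 13 at a = 2.81: Pab(L + b)/(6LEI) = 14.15/EI
  at E: point load 13 at a = 2.81: Pab(L + a)/(6LEI) = 16.71/EI
  at D: point load 133.5 at a = 0.9: Pab(L + b)/(6LEI) = 129.8/EI
  at E: point load 133.5 at a = 0.9: Pab(L + a)/(6LEI) = 86.51/EI
  θ_D0 = 143.9/EI,  θ_E0 = 103.2/EI
Flexibility coefficients: a unit moment at one end gives L/(3EI) there and L/(6EI) at the far end, so f₁₁ = f₂₂ = 1.5/EI and f₁₂ = f₂₁ = 0.75/EI.
Compatibility — zero rotation at each built-in end:
  1.5 M_D + 0.75 M_E = 143.9
  0.75 M_D + 1.5 M_E = 103.2
Solving the pair gives M_D = 82.05 kip·ft and M_E = 27.79 kip·ft (hogging).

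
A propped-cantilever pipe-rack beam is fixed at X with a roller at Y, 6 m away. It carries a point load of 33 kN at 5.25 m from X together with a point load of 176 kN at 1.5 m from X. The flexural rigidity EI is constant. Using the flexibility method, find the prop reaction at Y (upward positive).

R_Y = 41.97 kN

Take the reaction at Y as the redundant and release it; the primary structure is a cantilever fixed at X.
Downward deflection at the released point Y due to the loads:
  point load 33 at a = 5.25: Pa²(3L − a)/(6EI) = 1933/EI
  point load 176 at a = 1.5: Pa²(3L − a)/(6EI) = 1089/EI
  δ_0 = 3022/EI
Flexibility coefficient — unit upward force at Y: δ_{YY} = L³/(3EI) = 72/EI.
The prop prevents deflection at Y: R_Y = δ_0/δ_{YY} = 3022/72 = 41.97 kN.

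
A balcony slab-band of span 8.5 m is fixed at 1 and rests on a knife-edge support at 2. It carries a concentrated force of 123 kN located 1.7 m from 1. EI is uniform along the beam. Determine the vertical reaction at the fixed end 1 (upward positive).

Release the roller at 2. Primary structure: cantilever fixed at 1.
Primary-structure tip deflection at 2 by superposition:
  point load 123 at a = 1.7: Pa²(3L − a)/(6EI) = 1410/EI
Tip deflection under a unit load at 2: L³/(3EI) = 204.7/EI.
Compatibility at 2: δ_0 − R_2·δ_{22} = 0, so R_2 = 1410/204.7 = 6.888 kN.
Vertical equilibrium: R_1 = ΣP − R_2 = 123 − 6.888 = 116.1 kN.

R_1 = 116.1 kN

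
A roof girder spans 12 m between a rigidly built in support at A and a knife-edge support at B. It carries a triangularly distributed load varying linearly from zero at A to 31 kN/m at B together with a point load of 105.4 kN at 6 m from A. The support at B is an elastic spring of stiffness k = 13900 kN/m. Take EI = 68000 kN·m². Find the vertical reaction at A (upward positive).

Release the roller at B. Primary structure: cantilever fixed at A.
Primary-structure tip deflection at B by superposition:
  triangular load, peak 31 at the free end: 11w₀L⁴/(120EI) = 58925/EI
  point load 105.4 at a = 6: Pa²(3L − a)/(6EI) = 18972/EI
  δ_0 = 77897/EI
Flexibility coefficient — unit upward force at B: δ_{BB} = L³/(3EI) = 576/EI.
With EI = 68000 kN·m²: δ_0 = 1.1455 m and δ_{BB} = 0.008471 m/kN.
Compatibility — the spring shortens by R_B/k under the reaction it provides: δ_0 − R_B·δ_{BB} = R_B/k. With 1/k = 0.000072 m/kN, R_B = δ_0 / (δ_{BB} + 1/k) = 1.1455 / (0.008471 + 0.000072) = 134.1 kN.
Vertical equilibrium: R_A = ΣP − R_B = 291.4 − 134.1 = 157.3 kN.

R_A = 157.3 kN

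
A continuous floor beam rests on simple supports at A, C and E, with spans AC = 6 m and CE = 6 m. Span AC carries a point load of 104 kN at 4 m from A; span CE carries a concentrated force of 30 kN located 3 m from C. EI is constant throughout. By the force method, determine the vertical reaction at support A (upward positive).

R_A = 22.22 kN

Insert a hinge at C; M_C is the redundant, and each span becomes simply supported.
Discontinuity in slope at C on the released structure — sum the simple-span end rotations:
  span AC: point load 104 at a = 4: Pab(L + a)/(6LEI) = 231.1/EI
  span CE: point load 30 at a = 3: Pab(L + b)/(6LEI) = 67.5/EI
  relative rotation θ_0 = (231.1 + 67.5)/EI = 298.6/EI
A unit hogging moment at C produces rotation L₁/(3EI) + L₂/(3EI) = 4/EI.
Compatibility: M_C·(L₁+L₂)/(3EI) = θ_0, giving M_C = 74.65 kN·m (hogging).
Span AC, ΣM about A with M_C applied at C: R_C^{AC}·6 = 416 + 74.65, so R_C^{AC} = 81.78 kN and R_A = 104 − 81.78 = 22.22 kN.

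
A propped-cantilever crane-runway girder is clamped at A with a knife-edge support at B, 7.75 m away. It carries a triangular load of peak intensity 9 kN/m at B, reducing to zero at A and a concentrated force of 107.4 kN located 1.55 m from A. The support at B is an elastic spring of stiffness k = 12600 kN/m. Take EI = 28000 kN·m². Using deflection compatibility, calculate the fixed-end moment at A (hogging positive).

Release the roller at B. Primary structure: cantilever fixed at A.
Primary-structure tip deflection at B by superposition:
  triangular load, peak 9 at the free end: 11w₀L⁴/(120EI) = 2976/EI
  point load 107.4 at a = 1.55: Pa²(3L − a)/(6EI) = 933.2/EI
  δ_0 = 3909/EI
Flexibility coefficient — unit upward force at B: δ_{BB} = L³/(3EI) = 155.2/EI.
With EI = 28000 kN·m²: δ_0 = 0.13962 m and δ_{BB} = 0.005541 m/kN.
Compatibility — the spring shortens by R_B/k under the reaction it provides: δ_0 − R_B·δ_{BB} = R_B/k. With 1/k = 0.000079 m/kN, R_B = δ_0 / (δ_{BB} + 1/k) = 0.13962 / (0.005541 + 0.000079) = 24.84 kN.
Moment equilibrium about A: M_A = Σ(load moments about A) − R_B·L = 346.7 − 24.84×7.75 = 154.1 kN·m.

M_A = 154.1 kN·m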